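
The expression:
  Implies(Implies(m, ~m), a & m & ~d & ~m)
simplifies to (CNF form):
m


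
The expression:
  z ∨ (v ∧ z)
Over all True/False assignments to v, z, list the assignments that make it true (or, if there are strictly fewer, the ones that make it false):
is true only for:
  v=False, z=True;
  v=True, z=True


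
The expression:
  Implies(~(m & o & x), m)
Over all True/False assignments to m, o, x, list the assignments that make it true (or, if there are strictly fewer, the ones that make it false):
is true only for:
  m=True, o=False, x=False;
  m=True, o=False, x=True;
  m=True, o=True, x=False;
  m=True, o=True, x=True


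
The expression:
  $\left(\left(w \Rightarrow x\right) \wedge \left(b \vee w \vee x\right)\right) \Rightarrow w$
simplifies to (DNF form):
$w \vee \left(\neg b \wedge \neg x\right)$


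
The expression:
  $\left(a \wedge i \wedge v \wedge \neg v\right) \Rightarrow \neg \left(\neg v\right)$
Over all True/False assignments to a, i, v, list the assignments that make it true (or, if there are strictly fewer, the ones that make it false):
is always true.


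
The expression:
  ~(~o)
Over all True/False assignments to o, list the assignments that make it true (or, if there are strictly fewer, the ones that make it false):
is true only for:
  o=True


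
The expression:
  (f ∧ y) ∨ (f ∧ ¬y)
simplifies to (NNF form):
f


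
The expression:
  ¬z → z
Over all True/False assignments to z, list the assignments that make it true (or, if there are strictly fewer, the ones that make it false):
is true only for:
  z=True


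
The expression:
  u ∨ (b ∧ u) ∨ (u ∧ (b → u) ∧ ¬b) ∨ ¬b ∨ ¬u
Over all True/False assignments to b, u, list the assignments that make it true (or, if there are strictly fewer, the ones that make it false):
is always true.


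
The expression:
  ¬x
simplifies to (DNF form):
¬x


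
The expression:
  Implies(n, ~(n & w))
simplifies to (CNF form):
~n | ~w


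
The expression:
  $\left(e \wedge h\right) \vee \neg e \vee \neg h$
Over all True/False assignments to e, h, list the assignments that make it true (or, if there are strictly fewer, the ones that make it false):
is always true.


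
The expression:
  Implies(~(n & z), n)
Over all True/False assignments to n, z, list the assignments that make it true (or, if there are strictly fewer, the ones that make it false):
is true only for:
  n=True, z=False;
  n=True, z=True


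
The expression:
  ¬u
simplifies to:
¬u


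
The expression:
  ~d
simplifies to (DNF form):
~d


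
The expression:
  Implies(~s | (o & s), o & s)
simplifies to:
s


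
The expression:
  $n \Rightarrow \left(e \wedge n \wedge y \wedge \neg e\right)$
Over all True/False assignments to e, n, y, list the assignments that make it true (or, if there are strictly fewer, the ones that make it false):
is true only for:
  e=False, n=False, y=False;
  e=False, n=False, y=True;
  e=True, n=False, y=False;
  e=True, n=False, y=True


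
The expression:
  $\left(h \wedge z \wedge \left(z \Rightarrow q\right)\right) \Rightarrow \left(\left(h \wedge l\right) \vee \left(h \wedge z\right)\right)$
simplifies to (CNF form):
$\text{True}$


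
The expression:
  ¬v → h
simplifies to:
h ∨ v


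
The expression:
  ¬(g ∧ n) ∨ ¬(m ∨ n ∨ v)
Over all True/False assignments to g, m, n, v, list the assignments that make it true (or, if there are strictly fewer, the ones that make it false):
is false only for:
  g=True, m=False, n=True, v=False;
  g=True, m=False, n=True, v=True;
  g=True, m=True, n=True, v=False;
  g=True, m=True, n=True, v=True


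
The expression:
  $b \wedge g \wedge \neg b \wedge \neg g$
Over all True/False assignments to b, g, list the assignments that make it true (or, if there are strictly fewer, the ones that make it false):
is never true.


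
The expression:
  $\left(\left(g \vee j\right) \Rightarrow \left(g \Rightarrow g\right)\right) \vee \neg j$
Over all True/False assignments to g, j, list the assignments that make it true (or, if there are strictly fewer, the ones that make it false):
is always true.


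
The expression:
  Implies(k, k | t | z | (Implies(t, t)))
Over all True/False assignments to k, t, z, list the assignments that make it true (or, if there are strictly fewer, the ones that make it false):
is always true.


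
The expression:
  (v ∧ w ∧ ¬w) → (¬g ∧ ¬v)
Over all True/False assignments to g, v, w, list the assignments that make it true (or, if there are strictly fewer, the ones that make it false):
is always true.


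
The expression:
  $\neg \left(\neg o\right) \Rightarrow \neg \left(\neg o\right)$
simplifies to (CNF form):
$\text{True}$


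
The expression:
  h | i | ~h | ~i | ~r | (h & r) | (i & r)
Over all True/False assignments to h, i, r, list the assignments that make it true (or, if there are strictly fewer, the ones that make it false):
is always true.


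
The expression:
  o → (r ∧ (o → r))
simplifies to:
r ∨ ¬o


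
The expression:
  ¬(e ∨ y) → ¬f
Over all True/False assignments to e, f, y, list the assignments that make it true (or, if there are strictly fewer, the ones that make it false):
is false only for:
  e=False, f=True, y=False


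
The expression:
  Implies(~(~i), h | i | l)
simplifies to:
True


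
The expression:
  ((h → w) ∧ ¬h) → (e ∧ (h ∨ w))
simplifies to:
h ∨ (e ∧ w)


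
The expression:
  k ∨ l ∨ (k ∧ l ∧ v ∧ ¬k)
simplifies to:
k ∨ l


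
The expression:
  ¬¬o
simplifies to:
o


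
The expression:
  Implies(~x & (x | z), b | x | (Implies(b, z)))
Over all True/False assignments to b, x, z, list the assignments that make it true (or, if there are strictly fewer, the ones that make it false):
is always true.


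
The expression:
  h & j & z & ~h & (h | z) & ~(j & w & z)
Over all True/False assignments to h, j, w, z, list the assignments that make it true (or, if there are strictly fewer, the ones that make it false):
is never true.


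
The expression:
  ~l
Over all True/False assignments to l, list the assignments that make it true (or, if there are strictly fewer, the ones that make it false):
is true only for:
  l=False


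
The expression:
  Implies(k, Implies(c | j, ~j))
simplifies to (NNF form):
~j | ~k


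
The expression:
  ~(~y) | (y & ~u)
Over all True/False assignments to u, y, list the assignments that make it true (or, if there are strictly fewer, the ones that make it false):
is true only for:
  u=False, y=True;
  u=True, y=True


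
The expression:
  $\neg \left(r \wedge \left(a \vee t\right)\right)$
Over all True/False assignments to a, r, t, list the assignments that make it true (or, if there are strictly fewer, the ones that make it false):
is false only for:
  a=False, r=True, t=True;
  a=True, r=True, t=False;
  a=True, r=True, t=True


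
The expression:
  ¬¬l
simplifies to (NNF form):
l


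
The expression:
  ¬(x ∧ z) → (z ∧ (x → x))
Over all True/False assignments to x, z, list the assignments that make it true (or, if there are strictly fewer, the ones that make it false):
is true only for:
  x=False, z=True;
  x=True, z=True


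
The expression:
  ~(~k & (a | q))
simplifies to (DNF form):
k | (~a & ~q)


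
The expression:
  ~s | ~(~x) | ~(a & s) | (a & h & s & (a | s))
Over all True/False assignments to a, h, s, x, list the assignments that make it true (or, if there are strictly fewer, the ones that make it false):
is false only for:
  a=True, h=False, s=True, x=False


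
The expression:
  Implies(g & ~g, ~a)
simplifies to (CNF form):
True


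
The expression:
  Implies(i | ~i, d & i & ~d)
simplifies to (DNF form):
False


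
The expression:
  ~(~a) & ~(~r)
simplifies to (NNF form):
a & r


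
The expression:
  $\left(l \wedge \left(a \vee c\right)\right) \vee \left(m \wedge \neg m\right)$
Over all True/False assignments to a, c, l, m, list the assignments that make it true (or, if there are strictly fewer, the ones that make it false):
is true only for:
  a=False, c=True, l=True, m=False;
  a=False, c=True, l=True, m=True;
  a=True, c=False, l=True, m=False;
  a=True, c=False, l=True, m=True;
  a=True, c=True, l=True, m=False;
  a=True, c=True, l=True, m=True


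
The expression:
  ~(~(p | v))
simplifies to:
p | v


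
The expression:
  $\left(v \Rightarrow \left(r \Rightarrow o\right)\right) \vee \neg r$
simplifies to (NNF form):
$o \vee \neg r \vee \neg v$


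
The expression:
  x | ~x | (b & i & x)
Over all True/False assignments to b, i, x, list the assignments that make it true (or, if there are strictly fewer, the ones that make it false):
is always true.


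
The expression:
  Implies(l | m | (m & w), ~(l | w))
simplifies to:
~l & (~m | ~w)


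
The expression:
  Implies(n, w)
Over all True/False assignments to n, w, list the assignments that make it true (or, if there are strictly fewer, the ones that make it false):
is false only for:
  n=True, w=False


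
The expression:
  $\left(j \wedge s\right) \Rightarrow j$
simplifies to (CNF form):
$\text{True}$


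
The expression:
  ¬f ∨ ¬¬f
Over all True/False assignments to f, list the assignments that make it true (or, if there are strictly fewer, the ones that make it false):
is always true.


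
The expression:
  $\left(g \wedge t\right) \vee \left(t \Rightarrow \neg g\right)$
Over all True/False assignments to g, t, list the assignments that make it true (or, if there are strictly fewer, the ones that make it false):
is always true.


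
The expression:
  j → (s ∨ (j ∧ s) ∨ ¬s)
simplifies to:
True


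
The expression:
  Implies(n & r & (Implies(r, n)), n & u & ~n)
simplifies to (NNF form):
~n | ~r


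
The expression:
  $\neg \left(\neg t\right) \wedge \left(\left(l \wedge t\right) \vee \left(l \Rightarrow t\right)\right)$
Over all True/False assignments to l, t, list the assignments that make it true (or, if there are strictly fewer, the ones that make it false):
is true only for:
  l=False, t=True;
  l=True, t=True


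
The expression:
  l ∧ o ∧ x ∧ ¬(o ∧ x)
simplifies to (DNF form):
False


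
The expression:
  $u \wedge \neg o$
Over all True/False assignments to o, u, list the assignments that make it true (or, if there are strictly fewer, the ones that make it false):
is true only for:
  o=False, u=True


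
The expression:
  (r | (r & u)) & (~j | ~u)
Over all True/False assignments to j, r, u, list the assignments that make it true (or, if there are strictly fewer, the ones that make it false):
is true only for:
  j=False, r=True, u=False;
  j=False, r=True, u=True;
  j=True, r=True, u=False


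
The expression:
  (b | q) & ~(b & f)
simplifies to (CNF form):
(b | q) & (~b | ~f)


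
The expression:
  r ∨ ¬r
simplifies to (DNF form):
True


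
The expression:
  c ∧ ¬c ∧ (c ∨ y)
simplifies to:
False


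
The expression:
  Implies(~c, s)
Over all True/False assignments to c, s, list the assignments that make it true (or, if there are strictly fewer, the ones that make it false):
is false only for:
  c=False, s=False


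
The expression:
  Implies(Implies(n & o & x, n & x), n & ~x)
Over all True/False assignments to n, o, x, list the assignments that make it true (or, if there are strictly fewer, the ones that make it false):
is true only for:
  n=True, o=False, x=False;
  n=True, o=True, x=False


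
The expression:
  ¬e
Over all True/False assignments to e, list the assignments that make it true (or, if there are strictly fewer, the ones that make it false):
is true only for:
  e=False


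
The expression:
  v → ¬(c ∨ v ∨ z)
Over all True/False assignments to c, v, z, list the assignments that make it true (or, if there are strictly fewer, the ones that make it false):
is true only for:
  c=False, v=False, z=False;
  c=False, v=False, z=True;
  c=True, v=False, z=False;
  c=True, v=False, z=True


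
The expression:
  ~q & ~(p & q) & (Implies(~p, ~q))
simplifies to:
~q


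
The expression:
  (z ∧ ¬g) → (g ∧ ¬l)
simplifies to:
g ∨ ¬z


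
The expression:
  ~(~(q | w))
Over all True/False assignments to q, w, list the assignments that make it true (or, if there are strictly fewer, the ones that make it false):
is false only for:
  q=False, w=False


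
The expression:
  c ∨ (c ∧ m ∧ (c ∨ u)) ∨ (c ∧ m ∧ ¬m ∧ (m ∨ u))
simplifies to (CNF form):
c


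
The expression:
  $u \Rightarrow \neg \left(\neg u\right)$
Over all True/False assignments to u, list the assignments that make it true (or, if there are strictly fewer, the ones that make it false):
is always true.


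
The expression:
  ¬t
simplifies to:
¬t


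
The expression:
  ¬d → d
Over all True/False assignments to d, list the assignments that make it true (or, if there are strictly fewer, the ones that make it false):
is true only for:
  d=True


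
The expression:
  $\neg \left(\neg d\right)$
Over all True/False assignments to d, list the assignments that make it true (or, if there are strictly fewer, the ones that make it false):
is true only for:
  d=True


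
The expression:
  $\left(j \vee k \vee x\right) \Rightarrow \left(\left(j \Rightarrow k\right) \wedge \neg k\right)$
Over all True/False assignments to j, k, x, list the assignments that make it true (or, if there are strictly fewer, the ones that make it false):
is true only for:
  j=False, k=False, x=False;
  j=False, k=False, x=True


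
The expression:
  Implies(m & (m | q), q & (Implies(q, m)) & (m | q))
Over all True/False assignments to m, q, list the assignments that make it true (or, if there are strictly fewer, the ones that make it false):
is false only for:
  m=True, q=False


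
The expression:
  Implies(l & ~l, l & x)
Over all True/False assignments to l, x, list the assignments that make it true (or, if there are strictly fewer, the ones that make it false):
is always true.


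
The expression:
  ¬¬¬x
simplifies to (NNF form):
¬x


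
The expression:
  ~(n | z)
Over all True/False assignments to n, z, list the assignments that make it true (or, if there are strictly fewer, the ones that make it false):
is true only for:
  n=False, z=False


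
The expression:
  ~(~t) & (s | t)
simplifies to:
t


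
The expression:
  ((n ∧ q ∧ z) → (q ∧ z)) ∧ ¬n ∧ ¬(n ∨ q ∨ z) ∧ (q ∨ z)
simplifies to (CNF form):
False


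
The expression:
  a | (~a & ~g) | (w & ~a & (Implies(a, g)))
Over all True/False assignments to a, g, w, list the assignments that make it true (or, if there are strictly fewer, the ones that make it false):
is false only for:
  a=False, g=True, w=False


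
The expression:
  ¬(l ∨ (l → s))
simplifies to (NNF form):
False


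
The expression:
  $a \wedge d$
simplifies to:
$a \wedge d$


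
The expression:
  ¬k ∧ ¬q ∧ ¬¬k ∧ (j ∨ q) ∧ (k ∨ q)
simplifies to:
False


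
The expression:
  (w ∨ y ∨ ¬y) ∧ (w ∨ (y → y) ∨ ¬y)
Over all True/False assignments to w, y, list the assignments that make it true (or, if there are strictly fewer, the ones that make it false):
is always true.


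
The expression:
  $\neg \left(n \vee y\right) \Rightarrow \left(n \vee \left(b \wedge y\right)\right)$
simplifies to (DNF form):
$n \vee y$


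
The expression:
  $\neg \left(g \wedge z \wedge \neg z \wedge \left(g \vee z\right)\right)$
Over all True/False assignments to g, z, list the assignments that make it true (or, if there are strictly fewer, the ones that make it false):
is always true.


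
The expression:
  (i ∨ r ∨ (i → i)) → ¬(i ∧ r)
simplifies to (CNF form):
¬i ∨ ¬r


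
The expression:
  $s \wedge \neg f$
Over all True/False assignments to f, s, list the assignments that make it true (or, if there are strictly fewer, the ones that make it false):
is true only for:
  f=False, s=True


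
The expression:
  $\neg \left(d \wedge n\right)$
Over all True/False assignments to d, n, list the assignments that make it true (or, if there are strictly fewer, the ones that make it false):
is false only for:
  d=True, n=True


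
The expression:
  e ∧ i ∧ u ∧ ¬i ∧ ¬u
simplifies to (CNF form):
False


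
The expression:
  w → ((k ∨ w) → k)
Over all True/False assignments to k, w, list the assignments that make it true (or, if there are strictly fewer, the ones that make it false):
is false only for:
  k=False, w=True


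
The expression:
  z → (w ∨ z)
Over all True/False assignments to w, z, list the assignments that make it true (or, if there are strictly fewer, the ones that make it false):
is always true.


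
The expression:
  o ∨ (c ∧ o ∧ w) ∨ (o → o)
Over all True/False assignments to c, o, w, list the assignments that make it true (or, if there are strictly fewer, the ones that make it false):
is always true.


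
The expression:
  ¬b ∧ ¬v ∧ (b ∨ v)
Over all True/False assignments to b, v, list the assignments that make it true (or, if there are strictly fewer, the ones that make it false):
is never true.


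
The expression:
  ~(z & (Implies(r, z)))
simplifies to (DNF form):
~z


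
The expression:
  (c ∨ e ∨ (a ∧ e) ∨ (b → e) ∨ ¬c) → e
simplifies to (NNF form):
e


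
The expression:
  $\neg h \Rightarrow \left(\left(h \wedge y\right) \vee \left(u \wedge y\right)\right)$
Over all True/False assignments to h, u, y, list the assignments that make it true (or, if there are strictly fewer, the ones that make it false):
is false only for:
  h=False, u=False, y=False;
  h=False, u=False, y=True;
  h=False, u=True, y=False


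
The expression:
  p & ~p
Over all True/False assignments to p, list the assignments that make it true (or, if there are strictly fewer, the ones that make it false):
is never true.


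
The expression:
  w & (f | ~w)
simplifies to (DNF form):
f & w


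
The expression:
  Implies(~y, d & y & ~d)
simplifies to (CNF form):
y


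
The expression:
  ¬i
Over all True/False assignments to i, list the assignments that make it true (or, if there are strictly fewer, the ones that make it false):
is true only for:
  i=False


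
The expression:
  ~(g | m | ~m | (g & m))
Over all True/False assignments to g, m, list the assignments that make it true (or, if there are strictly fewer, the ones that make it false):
is never true.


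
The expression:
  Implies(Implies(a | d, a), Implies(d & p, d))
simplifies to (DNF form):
True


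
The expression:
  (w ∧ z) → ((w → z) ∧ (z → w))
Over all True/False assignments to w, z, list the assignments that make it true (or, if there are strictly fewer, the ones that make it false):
is always true.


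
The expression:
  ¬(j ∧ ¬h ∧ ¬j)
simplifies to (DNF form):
True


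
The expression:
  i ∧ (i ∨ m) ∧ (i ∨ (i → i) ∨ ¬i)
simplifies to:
i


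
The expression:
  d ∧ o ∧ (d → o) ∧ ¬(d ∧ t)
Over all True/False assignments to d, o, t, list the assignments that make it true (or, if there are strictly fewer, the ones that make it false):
is true only for:
  d=True, o=True, t=False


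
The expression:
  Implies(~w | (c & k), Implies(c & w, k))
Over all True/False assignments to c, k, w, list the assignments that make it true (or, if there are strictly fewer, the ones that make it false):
is always true.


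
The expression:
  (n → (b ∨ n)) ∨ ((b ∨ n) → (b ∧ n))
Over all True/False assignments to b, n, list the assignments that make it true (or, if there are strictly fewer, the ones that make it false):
is always true.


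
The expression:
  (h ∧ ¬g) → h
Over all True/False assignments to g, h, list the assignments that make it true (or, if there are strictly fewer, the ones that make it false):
is always true.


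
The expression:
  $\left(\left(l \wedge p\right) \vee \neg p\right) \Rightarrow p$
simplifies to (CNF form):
$p$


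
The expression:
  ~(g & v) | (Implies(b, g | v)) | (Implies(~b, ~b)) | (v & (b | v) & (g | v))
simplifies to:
True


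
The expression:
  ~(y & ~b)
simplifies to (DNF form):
b | ~y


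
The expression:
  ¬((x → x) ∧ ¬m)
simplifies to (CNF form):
m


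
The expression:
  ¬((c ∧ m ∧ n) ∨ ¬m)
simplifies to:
m ∧ (¬c ∨ ¬n)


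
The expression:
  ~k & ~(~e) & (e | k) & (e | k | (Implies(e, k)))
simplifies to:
e & ~k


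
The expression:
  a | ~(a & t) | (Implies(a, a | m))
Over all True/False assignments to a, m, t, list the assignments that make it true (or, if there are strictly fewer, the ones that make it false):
is always true.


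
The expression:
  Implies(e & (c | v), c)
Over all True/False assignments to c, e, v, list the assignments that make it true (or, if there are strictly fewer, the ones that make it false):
is false only for:
  c=False, e=True, v=True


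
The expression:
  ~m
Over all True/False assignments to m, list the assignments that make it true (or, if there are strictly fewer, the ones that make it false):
is true only for:
  m=False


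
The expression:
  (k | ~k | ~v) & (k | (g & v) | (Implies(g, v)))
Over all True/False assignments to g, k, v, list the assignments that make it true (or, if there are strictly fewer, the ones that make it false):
is false only for:
  g=True, k=False, v=False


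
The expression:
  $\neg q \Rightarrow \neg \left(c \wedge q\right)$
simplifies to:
$\text{True}$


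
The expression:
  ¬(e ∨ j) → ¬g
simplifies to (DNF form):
e ∨ j ∨ ¬g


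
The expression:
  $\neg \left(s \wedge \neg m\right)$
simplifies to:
$m \vee \neg s$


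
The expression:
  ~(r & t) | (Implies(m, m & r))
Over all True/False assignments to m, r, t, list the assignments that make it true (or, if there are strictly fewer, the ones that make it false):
is always true.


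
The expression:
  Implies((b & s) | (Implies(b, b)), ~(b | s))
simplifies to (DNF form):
~b & ~s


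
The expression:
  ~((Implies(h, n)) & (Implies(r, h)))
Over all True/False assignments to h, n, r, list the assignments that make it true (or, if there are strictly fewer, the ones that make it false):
is true only for:
  h=False, n=False, r=True;
  h=False, n=True, r=True;
  h=True, n=False, r=False;
  h=True, n=False, r=True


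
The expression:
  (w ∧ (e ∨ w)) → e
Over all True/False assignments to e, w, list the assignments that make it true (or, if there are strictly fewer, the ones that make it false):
is false only for:
  e=False, w=True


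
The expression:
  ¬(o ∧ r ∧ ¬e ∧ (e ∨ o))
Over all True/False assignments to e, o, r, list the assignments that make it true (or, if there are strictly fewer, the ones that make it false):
is false only for:
  e=False, o=True, r=True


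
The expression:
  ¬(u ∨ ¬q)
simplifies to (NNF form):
q ∧ ¬u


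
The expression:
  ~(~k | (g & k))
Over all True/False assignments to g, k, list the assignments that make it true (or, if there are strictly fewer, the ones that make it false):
is true only for:
  g=False, k=True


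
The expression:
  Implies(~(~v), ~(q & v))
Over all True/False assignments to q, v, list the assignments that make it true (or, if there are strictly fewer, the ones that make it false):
is false only for:
  q=True, v=True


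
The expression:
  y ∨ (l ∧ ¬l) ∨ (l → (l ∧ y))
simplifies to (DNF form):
y ∨ ¬l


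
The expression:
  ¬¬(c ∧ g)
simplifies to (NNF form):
c ∧ g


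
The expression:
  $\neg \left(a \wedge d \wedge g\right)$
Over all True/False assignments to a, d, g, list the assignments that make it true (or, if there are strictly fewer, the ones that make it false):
is false only for:
  a=True, d=True, g=True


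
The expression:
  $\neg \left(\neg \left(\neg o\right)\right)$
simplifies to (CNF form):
$\neg o$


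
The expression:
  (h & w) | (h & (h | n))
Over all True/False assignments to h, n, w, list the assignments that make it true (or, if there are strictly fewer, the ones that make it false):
is true only for:
  h=True, n=False, w=False;
  h=True, n=False, w=True;
  h=True, n=True, w=False;
  h=True, n=True, w=True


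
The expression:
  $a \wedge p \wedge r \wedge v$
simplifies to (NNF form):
$a \wedge p \wedge r \wedge v$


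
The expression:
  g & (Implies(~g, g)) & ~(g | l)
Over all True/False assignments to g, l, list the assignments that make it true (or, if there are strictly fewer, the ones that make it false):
is never true.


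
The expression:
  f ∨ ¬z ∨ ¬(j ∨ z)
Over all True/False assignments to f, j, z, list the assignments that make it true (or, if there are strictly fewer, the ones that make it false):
is false only for:
  f=False, j=False, z=True;
  f=False, j=True, z=True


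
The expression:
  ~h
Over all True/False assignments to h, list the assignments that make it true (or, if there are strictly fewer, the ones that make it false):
is true only for:
  h=False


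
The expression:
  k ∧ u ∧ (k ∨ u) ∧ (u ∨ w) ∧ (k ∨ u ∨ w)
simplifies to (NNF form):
k ∧ u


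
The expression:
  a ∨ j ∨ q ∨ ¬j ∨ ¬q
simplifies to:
True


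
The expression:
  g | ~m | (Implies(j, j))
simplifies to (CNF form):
True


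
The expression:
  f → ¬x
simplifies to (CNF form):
¬f ∨ ¬x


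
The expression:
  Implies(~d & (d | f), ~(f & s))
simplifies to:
d | ~f | ~s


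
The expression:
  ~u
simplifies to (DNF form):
~u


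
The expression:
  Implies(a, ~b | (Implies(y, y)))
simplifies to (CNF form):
True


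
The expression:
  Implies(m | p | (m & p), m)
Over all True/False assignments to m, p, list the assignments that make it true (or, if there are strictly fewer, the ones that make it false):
is false only for:
  m=False, p=True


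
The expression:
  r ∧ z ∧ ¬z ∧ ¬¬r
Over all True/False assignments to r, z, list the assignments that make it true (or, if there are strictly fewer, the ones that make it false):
is never true.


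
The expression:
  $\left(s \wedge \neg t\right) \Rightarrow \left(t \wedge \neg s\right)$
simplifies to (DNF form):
$t \vee \neg s$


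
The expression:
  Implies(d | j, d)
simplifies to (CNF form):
d | ~j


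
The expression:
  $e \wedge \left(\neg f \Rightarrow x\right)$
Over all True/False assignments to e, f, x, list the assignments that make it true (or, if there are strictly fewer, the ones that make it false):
is true only for:
  e=True, f=False, x=True;
  e=True, f=True, x=False;
  e=True, f=True, x=True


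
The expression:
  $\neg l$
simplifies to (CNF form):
$\neg l$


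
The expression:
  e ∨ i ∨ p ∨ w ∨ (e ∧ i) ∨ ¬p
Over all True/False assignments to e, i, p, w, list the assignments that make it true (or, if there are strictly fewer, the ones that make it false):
is always true.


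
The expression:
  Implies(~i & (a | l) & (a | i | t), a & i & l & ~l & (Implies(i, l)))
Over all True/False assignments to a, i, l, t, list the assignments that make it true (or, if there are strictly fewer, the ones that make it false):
is false only for:
  a=False, i=False, l=True, t=True;
  a=True, i=False, l=False, t=False;
  a=True, i=False, l=False, t=True;
  a=True, i=False, l=True, t=False;
  a=True, i=False, l=True, t=True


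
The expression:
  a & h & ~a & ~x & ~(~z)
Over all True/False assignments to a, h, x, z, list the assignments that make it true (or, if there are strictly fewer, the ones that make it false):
is never true.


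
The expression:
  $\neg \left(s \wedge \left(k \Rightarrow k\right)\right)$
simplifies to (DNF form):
$\neg s$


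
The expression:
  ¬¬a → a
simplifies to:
True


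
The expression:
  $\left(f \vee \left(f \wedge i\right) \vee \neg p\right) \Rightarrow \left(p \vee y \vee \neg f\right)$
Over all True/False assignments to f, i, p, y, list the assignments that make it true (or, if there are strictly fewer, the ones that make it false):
is false only for:
  f=True, i=False, p=False, y=False;
  f=True, i=True, p=False, y=False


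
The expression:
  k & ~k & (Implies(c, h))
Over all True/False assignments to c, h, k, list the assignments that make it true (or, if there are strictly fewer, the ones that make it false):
is never true.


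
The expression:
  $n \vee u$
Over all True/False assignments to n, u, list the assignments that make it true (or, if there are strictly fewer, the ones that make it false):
is false only for:
  n=False, u=False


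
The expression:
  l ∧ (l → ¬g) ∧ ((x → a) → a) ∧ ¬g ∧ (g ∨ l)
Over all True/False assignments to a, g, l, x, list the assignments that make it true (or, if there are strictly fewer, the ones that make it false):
is true only for:
  a=False, g=False, l=True, x=True;
  a=True, g=False, l=True, x=False;
  a=True, g=False, l=True, x=True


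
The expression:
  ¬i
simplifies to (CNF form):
¬i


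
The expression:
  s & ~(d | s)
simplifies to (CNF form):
False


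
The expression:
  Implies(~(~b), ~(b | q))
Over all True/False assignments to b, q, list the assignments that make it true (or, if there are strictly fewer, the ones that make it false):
is true only for:
  b=False, q=False;
  b=False, q=True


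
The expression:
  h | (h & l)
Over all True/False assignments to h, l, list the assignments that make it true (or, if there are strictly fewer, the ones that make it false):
is true only for:
  h=True, l=False;
  h=True, l=True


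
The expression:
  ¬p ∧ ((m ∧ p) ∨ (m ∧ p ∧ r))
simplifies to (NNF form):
False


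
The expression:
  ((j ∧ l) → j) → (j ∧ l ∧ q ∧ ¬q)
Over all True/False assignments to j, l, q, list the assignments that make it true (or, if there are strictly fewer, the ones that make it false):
is never true.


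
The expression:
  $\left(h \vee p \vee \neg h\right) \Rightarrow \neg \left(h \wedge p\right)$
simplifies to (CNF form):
$\neg h \vee \neg p$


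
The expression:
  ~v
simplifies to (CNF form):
~v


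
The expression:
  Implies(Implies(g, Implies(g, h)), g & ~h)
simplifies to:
g & ~h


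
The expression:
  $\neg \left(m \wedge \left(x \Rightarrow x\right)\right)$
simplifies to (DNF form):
$\neg m$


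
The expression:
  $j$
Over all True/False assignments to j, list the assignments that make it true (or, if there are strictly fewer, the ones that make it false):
is true only for:
  j=True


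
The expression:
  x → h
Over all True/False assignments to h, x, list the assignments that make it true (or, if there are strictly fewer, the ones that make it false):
is false only for:
  h=False, x=True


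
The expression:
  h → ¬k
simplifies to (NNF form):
¬h ∨ ¬k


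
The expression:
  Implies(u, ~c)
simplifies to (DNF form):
~c | ~u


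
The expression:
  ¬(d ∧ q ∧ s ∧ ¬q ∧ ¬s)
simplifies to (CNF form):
True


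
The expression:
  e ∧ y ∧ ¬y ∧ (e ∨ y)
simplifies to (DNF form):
False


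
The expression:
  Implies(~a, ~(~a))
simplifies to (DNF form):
a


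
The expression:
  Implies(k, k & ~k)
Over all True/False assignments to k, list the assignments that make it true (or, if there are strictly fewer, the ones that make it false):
is true only for:
  k=False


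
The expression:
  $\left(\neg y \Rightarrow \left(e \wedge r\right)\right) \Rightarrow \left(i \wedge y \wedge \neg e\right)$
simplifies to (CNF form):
$\left(i \vee \neg y\right) \wedge \left(\neg e \vee \neg r\right) \wedge \left(\neg e \vee \neg y\right)$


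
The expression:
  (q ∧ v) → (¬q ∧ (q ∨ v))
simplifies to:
¬q ∨ ¬v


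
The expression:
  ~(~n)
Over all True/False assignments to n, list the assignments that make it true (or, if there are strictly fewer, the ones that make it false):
is true only for:
  n=True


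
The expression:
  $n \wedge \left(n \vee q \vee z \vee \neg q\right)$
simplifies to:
$n$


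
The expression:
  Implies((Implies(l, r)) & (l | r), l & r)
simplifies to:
l | ~r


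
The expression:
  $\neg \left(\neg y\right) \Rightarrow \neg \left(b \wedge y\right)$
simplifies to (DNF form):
$\neg b \vee \neg y$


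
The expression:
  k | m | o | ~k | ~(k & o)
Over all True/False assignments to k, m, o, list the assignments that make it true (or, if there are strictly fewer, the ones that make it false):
is always true.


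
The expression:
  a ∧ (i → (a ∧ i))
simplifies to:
a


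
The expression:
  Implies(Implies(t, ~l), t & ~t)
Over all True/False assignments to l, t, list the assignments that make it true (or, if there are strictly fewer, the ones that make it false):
is true only for:
  l=True, t=True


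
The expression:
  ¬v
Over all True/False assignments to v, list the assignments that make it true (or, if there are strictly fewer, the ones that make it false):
is true only for:
  v=False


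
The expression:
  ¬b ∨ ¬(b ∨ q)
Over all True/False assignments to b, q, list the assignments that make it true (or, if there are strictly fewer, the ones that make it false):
is true only for:
  b=False, q=False;
  b=False, q=True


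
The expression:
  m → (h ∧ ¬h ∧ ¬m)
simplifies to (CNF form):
¬m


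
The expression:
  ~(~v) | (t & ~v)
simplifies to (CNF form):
t | v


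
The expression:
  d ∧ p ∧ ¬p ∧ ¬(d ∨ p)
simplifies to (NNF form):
False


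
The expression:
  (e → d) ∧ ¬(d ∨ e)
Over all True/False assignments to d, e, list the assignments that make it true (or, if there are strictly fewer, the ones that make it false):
is true only for:
  d=False, e=False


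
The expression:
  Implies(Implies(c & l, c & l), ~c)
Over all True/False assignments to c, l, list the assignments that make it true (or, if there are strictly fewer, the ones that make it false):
is true only for:
  c=False, l=False;
  c=False, l=True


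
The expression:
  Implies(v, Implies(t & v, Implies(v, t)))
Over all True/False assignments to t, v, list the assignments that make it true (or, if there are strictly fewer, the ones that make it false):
is always true.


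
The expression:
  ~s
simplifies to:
~s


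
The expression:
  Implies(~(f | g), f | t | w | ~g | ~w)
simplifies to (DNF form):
True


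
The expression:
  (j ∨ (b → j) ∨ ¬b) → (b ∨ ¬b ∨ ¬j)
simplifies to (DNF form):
True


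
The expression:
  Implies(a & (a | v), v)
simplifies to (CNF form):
v | ~a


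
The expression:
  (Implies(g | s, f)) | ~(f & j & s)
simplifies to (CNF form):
True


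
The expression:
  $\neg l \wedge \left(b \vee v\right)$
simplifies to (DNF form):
$\left(b \wedge \neg l\right) \vee \left(v \wedge \neg l\right)$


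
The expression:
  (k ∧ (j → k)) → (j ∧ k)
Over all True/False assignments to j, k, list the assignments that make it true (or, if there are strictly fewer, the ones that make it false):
is false only for:
  j=False, k=True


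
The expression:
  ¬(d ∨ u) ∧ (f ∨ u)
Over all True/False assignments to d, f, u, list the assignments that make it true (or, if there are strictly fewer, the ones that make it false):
is true only for:
  d=False, f=True, u=False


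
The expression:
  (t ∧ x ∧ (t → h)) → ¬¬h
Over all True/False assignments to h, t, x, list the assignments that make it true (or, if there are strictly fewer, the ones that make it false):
is always true.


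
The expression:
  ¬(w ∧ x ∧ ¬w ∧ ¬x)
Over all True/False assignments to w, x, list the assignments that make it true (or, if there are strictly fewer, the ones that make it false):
is always true.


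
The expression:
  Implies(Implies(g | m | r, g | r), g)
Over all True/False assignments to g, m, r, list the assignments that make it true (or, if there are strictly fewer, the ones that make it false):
is false only for:
  g=False, m=False, r=False;
  g=False, m=False, r=True;
  g=False, m=True, r=True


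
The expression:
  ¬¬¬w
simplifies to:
¬w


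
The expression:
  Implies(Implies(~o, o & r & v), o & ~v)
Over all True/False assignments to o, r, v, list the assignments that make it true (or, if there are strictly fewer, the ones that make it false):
is false only for:
  o=True, r=False, v=True;
  o=True, r=True, v=True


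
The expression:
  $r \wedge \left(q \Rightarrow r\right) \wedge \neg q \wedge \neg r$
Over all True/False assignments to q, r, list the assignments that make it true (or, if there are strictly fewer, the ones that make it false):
is never true.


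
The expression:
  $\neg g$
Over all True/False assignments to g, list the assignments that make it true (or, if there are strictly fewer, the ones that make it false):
is true only for:
  g=False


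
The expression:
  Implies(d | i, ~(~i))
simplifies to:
i | ~d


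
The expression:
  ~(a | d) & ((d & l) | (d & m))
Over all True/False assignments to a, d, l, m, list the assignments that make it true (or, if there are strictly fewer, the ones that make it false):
is never true.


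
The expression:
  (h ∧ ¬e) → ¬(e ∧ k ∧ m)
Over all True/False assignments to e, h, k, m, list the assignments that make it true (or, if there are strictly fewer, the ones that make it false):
is always true.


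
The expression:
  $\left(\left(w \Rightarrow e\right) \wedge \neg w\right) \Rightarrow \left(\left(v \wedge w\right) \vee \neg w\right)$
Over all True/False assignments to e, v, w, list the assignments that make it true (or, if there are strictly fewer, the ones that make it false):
is always true.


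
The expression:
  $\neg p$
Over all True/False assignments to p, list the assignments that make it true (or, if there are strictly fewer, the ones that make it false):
is true only for:
  p=False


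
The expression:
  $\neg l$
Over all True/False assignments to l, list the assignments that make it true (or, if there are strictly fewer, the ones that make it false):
is true only for:
  l=False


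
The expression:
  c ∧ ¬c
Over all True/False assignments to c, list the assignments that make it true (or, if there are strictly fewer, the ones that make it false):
is never true.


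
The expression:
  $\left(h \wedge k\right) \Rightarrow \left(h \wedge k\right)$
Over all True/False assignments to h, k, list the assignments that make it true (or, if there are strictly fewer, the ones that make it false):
is always true.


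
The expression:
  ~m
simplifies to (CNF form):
~m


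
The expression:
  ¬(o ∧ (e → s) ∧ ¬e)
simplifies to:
e ∨ ¬o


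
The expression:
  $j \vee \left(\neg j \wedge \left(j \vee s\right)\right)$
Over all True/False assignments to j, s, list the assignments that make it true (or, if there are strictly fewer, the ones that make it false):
is false only for:
  j=False, s=False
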